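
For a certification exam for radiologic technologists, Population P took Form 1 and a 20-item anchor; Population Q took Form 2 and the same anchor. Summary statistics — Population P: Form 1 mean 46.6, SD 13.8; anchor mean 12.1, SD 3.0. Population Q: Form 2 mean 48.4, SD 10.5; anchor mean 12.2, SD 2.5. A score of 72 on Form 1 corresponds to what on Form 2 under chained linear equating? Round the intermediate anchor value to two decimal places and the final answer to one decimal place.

71.2

Form 1 → anchor (Population P): v = (3.0/13.8)(72 − 46.6) + 12.1 = 17.62
anchor → Form 2 (Population Q): y = (10.5/2.5)(17.62 − 12.2) + 48.4 = 71.2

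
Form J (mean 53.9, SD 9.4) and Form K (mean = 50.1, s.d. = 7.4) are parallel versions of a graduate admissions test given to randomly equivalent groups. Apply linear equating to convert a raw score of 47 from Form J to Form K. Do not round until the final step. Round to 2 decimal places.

Linear equating: y = (SD_Y/SD_X)(x − M_X) + M_Y
y = (7.4/9.4)(47 − 53.9) + 50.1
y = 0.787234 × -6.9 + 50.1 = -5.4319 + 50.1 = 44.67

44.67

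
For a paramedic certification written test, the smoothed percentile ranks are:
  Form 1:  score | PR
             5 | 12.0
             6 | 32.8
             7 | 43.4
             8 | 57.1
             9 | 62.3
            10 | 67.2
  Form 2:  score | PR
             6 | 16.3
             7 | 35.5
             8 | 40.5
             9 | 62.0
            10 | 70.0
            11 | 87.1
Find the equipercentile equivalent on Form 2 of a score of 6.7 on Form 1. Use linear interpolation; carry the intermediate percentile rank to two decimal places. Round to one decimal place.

PR of 6.7 on Form 1: 32.8 + (6.7 − 6)/(7 − 6) × (43.4 − 32.8) = 40.22
On Form 2, PR 40.22 falls between score 7 (PR 35.5) and 8 (PR 40.5).
Interpolate: 7 + (40.22 − 35.5)/(40.5 − 35.5) × (8 − 7) = 7.9

7.9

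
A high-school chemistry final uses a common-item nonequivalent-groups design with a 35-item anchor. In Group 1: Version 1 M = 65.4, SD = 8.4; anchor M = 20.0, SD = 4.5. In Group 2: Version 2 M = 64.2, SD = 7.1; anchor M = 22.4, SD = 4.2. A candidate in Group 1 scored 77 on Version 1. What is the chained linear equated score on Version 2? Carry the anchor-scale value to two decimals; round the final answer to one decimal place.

Version 1 → anchor (Group 1): v = (4.5/8.4)(77 − 65.4) + 20.0 = 26.21
anchor → Version 2 (Group 2): y = (7.1/4.2)(26.21 − 22.4) + 64.2 = 70.6

70.6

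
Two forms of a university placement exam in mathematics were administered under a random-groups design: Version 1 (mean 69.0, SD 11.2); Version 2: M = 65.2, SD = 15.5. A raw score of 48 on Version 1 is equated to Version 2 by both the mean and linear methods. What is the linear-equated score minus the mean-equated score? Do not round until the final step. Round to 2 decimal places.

Mean-equated: 48 + (65.2 − 69.0) = 44.20
Linear-equated: (15.5/11.2)(48 − 69.0) + 65.2 = 36.138
Difference = 36.138 − 44.20 = -8.06

-8.06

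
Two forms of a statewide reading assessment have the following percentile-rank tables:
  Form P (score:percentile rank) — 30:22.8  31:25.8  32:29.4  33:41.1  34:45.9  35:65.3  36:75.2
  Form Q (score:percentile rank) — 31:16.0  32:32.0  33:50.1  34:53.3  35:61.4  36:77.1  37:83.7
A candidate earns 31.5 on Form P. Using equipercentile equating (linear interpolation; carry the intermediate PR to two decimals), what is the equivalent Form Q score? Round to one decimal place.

PR of 31.5 on Form P: 25.8 + (31.5 − 31)/(32 − 31) × (29.4 − 25.8) = 27.60
On Form Q, PR 27.60 falls between score 31 (PR 16.0) and 32 (PR 32.0).
Interpolate: 31 + (27.60 − 16.0)/(32.0 − 16.0) × (32 − 31) = 31.7

31.7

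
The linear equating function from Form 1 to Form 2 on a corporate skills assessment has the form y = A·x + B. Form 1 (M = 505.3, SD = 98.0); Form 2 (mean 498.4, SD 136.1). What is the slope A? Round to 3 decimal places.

1.389

A = SD_Y / SD_X = 136.1 / 98.0 = 1.389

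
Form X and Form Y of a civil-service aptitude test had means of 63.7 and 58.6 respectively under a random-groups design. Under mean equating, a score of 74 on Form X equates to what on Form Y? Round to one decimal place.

Mean equating: y = x + (M_Y − M_X) = 74 + (58.6 − 63.7) = 68.9

68.9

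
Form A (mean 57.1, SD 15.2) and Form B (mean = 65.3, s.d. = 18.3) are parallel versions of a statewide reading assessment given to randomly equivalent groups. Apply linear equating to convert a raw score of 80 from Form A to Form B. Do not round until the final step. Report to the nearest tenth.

92.9

Linear equating: y = (SD_Y/SD_X)(x − M_X) + M_Y
y = (18.3/15.2)(80 − 57.1) + 65.3
y = 1.203947 × 22.9 + 65.3 = 27.5704 + 65.3 = 92.9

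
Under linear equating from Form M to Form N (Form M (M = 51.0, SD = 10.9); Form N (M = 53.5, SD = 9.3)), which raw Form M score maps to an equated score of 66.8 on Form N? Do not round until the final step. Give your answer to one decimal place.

Invert y = (SD_Y/SD_X)(x − M_X) + M_Y:
x = (SD_X/SD_Y)(y − M_Y) + M_X = (10.9/9.3)(66.8 − 53.5) + 51.0
x = 1.172043 × 13.300 + 51.0 = 66.6

66.6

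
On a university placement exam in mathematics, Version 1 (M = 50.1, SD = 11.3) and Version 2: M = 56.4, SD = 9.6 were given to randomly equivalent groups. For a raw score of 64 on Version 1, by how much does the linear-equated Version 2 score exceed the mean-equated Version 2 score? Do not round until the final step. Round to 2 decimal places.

Mean-equated: 64 + (56.4 − 50.1) = 70.30
Linear-equated: (9.6/11.3)(64 − 50.1) + 56.4 = 68.209
Difference = 68.209 − 70.30 = -2.09

-2.09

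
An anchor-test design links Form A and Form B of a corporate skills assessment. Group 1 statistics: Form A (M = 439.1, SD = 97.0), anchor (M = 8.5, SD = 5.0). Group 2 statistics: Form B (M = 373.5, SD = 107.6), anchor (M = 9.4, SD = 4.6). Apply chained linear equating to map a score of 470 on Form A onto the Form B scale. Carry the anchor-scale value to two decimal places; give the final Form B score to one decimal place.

Form A → anchor (Group 1): v = (5.0/97.0)(470 − 439.1) + 8.5 = 10.09
anchor → Form B (Group 2): y = (107.6/4.6)(10.09 − 9.4) + 373.5 = 389.6

389.6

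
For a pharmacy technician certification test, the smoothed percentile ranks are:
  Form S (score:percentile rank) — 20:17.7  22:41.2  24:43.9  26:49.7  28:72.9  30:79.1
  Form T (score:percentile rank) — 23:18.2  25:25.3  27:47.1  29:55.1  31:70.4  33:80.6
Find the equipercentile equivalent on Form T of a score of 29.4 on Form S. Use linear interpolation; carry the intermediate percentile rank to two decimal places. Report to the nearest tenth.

PR of 29.4 on Form S: 72.9 + (29.4 − 28)/(30 − 28) × (79.1 − 72.9) = 77.24
On Form T, PR 77.24 falls between score 31 (PR 70.4) and 33 (PR 80.6).
Interpolate: 31 + (77.24 − 70.4)/(80.6 − 70.4) × (33 − 31) = 32.3

32.3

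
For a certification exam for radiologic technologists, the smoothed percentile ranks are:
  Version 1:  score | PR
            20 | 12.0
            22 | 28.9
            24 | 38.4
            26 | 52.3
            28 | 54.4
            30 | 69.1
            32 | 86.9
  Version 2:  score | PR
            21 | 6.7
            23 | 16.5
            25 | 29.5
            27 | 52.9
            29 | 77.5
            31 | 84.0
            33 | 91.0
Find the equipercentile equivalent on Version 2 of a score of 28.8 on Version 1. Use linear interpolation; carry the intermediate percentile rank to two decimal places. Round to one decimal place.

PR of 28.8 on Version 1: 54.4 + (28.8 − 28)/(30 − 28) × (69.1 − 54.4) = 60.28
On Version 2, PR 60.28 falls between score 27 (PR 52.9) and 29 (PR 77.5).
Interpolate: 27 + (60.28 − 52.9)/(77.5 − 52.9) × (29 − 27) = 27.6

27.6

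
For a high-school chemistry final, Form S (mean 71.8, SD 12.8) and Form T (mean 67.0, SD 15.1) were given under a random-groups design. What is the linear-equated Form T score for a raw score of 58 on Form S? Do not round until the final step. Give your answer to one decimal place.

50.7

Linear equating: y = (SD_Y/SD_X)(x − M_X) + M_Y
y = (15.1/12.8)(58 − 71.8) + 67.0
y = 1.179688 × -13.8 + 67.0 = -16.2797 + 67.0 = 50.7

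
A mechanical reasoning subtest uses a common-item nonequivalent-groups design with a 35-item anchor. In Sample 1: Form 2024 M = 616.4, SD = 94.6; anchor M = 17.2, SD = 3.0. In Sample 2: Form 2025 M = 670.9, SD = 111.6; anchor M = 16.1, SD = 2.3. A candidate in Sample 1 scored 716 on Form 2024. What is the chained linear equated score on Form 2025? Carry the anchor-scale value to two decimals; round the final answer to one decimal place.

Form 2024 → anchor (Sample 1): v = (3.0/94.6)(716 − 616.4) + 17.2 = 20.36
anchor → Form 2025 (Sample 2): y = (111.6/2.3)(20.36 − 16.1) + 670.9 = 877.6

877.6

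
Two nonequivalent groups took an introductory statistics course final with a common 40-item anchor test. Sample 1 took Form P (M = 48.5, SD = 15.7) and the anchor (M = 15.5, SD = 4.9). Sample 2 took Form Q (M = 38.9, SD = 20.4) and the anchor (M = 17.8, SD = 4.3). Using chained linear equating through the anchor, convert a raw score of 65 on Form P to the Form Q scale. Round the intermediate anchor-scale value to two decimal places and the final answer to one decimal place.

Form P → anchor (Sample 1): v = (4.9/15.7)(65 − 48.5) + 15.5 = 20.65
anchor → Form Q (Sample 2): y = (20.4/4.3)(20.65 − 17.8) + 38.9 = 52.4

52.4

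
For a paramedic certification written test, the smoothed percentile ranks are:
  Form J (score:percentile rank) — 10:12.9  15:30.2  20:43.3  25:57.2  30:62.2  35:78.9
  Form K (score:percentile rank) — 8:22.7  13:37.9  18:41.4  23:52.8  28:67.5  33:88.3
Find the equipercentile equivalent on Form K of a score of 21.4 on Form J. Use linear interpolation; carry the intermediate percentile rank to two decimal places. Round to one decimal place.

PR of 21.4 on Form J: 43.3 + (21.4 − 20)/(25 − 20) × (57.2 − 43.3) = 47.19
On Form K, PR 47.19 falls between score 18 (PR 41.4) and 23 (PR 52.8).
Interpolate: 18 + (47.19 − 41.4)/(52.8 − 41.4) × (23 − 18) = 20.5

20.5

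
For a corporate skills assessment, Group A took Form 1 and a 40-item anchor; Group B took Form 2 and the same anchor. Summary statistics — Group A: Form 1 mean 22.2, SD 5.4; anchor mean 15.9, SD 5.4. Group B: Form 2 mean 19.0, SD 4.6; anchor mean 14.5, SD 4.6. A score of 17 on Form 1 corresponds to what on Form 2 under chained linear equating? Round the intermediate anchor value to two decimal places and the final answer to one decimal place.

15.2

Form 1 → anchor (Group A): v = (5.4/5.4)(17 − 22.2) + 15.9 = 10.70
anchor → Form 2 (Group B): y = (4.6/4.6)(10.70 − 14.5) + 19.0 = 15.2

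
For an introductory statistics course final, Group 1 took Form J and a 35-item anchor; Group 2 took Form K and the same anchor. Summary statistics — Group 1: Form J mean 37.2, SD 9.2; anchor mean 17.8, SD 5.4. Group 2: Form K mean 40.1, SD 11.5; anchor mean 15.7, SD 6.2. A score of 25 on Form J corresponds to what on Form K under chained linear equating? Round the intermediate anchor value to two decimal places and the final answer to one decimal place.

Form J → anchor (Group 1): v = (5.4/9.2)(25 − 37.2) + 17.8 = 10.64
anchor → Form K (Group 2): y = (11.5/6.2)(10.64 − 15.7) + 40.1 = 30.7

30.7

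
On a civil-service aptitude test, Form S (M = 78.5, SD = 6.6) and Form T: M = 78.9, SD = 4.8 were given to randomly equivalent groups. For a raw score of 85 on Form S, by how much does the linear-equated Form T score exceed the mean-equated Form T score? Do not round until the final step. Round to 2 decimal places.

Mean-equated: 85 + (78.9 − 78.5) = 85.40
Linear-equated: (4.8/6.6)(85 − 78.5) + 78.9 = 83.627
Difference = 83.627 − 85.40 = -1.77

-1.77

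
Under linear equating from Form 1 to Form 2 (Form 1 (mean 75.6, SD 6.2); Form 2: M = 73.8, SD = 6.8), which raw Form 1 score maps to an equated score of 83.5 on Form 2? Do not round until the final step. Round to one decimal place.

84.4

Invert y = (SD_Y/SD_X)(x − M_X) + M_Y:
x = (SD_X/SD_Y)(y − M_Y) + M_X = (6.2/6.8)(83.5 − 73.8) + 75.6
x = 0.911765 × 9.700 + 75.6 = 84.4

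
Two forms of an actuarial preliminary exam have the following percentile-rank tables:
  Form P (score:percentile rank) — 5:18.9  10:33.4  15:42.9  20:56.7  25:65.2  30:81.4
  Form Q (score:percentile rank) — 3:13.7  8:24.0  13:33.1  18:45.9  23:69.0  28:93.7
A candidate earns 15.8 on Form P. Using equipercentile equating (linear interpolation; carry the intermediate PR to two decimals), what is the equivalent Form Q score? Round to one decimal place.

PR of 15.8 on Form P: 42.9 + (15.8 − 15)/(20 − 15) × (56.7 − 42.9) = 45.11
On Form Q, PR 45.11 falls between score 13 (PR 33.1) and 18 (PR 45.9).
Interpolate: 13 + (45.11 − 33.1)/(45.9 − 33.1) × (18 − 13) = 17.7

17.7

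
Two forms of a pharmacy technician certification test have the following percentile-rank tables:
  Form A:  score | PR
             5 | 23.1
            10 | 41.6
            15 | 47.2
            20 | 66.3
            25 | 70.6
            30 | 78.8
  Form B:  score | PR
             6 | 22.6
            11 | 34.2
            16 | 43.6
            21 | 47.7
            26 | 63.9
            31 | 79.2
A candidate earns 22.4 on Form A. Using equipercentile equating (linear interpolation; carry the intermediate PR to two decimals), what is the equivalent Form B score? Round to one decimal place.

PR of 22.4 on Form A: 66.3 + (22.4 − 20)/(25 − 20) × (70.6 − 66.3) = 68.36
On Form B, PR 68.36 falls between score 26 (PR 63.9) and 31 (PR 79.2).
Interpolate: 26 + (68.36 − 63.9)/(79.2 − 63.9) × (31 − 26) = 27.5

27.5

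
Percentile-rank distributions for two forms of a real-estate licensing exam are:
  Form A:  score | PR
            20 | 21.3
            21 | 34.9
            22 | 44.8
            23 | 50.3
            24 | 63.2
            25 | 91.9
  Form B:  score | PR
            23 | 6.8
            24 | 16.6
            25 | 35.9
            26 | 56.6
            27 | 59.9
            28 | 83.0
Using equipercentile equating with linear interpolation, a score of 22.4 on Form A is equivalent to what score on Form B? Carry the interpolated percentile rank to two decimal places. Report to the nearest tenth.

25.5

PR of 22.4 on Form A: 44.8 + (22.4 − 22)/(23 − 22) × (50.3 − 44.8) = 47.00
On Form B, PR 47.00 falls between score 25 (PR 35.9) and 26 (PR 56.6).
Interpolate: 25 + (47.00 − 35.9)/(56.6 − 35.9) × (26 − 25) = 25.5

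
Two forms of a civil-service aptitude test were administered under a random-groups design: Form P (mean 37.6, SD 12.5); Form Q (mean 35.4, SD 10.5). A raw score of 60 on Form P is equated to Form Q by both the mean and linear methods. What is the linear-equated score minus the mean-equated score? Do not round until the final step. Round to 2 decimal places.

Mean-equated: 60 + (35.4 − 37.6) = 57.80
Linear-equated: (10.5/12.5)(60 − 37.6) + 35.4 = 54.216
Difference = 54.216 − 57.80 = -3.58

-3.58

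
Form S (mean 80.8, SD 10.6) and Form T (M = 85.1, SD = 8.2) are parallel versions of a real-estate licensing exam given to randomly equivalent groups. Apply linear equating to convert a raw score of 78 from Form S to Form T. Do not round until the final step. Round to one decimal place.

82.9

Linear equating: y = (SD_Y/SD_X)(x − M_X) + M_Y
y = (8.2/10.6)(78 − 80.8) + 85.1
y = 0.773585 × -2.8 + 85.1 = -2.1660 + 85.1 = 82.9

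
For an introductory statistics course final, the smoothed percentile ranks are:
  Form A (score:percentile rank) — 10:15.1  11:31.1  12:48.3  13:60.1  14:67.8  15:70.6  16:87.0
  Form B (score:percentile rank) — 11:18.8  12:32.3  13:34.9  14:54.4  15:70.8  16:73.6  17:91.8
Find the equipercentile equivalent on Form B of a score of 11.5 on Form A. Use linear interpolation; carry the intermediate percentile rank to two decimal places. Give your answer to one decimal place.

PR of 11.5 on Form A: 31.1 + (11.5 − 11)/(12 − 11) × (48.3 − 31.1) = 39.70
On Form B, PR 39.70 falls between score 13 (PR 34.9) and 14 (PR 54.4).
Interpolate: 13 + (39.70 − 34.9)/(54.4 − 34.9) × (14 − 13) = 13.2

13.2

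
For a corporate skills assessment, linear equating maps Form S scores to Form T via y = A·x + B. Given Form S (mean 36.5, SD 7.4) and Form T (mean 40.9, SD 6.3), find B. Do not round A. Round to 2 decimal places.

9.83

A = SD_Y / SD_X = 6.3 / 7.4 = 0.851351
B = M_Y − A·M_X = 40.9 − 0.851351 × 36.5 = 9.83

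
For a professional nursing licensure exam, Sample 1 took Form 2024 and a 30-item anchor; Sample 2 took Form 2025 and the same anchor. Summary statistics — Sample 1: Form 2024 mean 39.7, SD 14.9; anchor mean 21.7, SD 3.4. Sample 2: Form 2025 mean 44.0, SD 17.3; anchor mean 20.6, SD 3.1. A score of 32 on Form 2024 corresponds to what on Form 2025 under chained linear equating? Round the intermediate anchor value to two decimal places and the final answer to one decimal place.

Form 2024 → anchor (Sample 1): v = (3.4/14.9)(32 − 39.7) + 21.7 = 19.94
anchor → Form 2025 (Sample 2): y = (17.3/3.1)(19.94 − 20.6) + 44.0 = 40.3

40.3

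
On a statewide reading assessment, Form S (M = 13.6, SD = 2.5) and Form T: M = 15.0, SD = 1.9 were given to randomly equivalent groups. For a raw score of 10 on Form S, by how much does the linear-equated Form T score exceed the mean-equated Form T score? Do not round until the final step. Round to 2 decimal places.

0.86

Mean-equated: 10 + (15.0 − 13.6) = 11.40
Linear-equated: (1.9/2.5)(10 − 13.6) + 15.0 = 12.264
Difference = 12.264 − 11.40 = 0.86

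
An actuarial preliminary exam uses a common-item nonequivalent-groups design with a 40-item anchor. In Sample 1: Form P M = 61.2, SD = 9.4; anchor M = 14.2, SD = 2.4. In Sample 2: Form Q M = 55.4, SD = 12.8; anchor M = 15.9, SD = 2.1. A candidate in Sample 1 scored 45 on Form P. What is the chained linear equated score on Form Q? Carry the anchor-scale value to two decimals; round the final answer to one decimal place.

19.8

Form P → anchor (Sample 1): v = (2.4/9.4)(45 − 61.2) + 14.2 = 10.06
anchor → Form Q (Sample 2): y = (12.8/2.1)(10.06 − 15.9) + 55.4 = 19.8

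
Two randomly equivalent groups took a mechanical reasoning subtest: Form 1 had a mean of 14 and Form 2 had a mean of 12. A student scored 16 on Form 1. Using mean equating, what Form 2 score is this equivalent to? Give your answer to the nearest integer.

Mean equating: y = x + (M_Y − M_X) = 16 + (12 − 14) = 14

14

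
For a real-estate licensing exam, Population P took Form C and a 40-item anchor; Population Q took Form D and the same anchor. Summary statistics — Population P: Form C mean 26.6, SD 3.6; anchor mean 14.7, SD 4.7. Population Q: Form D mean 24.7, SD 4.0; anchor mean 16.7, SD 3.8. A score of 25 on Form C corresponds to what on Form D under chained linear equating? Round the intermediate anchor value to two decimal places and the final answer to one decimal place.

Form C → anchor (Population P): v = (4.7/3.6)(25 − 26.6) + 14.7 = 12.61
anchor → Form D (Population Q): y = (4.0/3.8)(12.61 − 16.7) + 24.7 = 20.4

20.4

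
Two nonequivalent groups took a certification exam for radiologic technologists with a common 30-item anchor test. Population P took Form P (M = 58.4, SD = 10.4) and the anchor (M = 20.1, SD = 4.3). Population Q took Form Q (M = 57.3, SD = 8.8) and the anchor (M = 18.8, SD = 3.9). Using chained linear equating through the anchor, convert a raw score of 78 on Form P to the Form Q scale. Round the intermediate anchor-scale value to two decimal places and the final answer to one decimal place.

78.5

Form P → anchor (Population P): v = (4.3/10.4)(78 − 58.4) + 20.1 = 28.20
anchor → Form Q (Population Q): y = (8.8/3.9)(28.20 − 18.8) + 57.3 = 78.5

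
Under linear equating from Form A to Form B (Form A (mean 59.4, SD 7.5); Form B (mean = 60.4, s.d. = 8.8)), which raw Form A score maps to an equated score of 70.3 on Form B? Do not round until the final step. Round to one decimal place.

Invert y = (SD_Y/SD_X)(x − M_X) + M_Y:
x = (SD_X/SD_Y)(y − M_Y) + M_X = (7.5/8.8)(70.3 − 60.4) + 59.4
x = 0.852273 × 9.900 + 59.4 = 67.8

67.8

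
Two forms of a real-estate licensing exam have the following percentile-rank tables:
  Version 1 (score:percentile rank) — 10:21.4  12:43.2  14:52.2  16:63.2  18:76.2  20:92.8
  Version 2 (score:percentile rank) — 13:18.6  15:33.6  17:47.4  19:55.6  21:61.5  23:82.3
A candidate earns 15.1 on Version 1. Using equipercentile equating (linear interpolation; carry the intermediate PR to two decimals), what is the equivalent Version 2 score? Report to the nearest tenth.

19.9

PR of 15.1 on Version 1: 52.2 + (15.1 − 14)/(16 − 14) × (63.2 − 52.2) = 58.25
On Version 2, PR 58.25 falls between score 19 (PR 55.6) and 21 (PR 61.5).
Interpolate: 19 + (58.25 − 55.6)/(61.5 − 55.6) × (21 − 19) = 19.9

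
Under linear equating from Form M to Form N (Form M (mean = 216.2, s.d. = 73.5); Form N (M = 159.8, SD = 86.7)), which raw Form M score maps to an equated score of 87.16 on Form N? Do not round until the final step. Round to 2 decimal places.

Invert y = (SD_Y/SD_X)(x − M_X) + M_Y:
x = (SD_X/SD_Y)(y − M_Y) + M_X = (73.5/86.7)(87.16 − 159.8) + 216.2
x = 0.847751 × -72.640 + 216.2 = 154.62

154.62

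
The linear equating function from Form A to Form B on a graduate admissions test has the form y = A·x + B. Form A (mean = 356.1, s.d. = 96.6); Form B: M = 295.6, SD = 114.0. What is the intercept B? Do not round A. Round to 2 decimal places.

-124.64

A = SD_Y / SD_X = 114.0 / 96.6 = 1.180124
B = M_Y − A·M_X = 295.6 − 1.180124 × 356.1 = -124.64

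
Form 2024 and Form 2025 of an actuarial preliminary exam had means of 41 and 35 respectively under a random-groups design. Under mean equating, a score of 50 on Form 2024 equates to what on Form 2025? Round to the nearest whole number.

Mean equating: y = x + (M_Y − M_X) = 50 + (35 − 41) = 44

44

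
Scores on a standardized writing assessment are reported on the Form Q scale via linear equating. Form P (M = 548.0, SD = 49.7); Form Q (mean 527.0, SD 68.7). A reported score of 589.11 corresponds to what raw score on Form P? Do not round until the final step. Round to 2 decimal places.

Invert y = (SD_Y/SD_X)(x − M_X) + M_Y:
x = (SD_X/SD_Y)(y − M_Y) + M_X = (49.7/68.7)(589.11 − 527.0) + 548.0
x = 0.723435 × 62.110 + 548.0 = 592.93

592.93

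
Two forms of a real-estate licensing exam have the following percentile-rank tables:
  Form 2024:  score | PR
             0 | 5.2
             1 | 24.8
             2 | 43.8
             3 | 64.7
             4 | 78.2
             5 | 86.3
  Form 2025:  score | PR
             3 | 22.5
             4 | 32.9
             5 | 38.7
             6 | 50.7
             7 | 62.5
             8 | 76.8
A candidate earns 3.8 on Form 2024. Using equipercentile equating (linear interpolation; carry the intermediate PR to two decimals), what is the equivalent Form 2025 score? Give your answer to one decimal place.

PR of 3.8 on Form 2024: 64.7 + (3.8 − 3)/(4 − 3) × (78.2 − 64.7) = 75.50
On Form 2025, PR 75.50 falls between score 7 (PR 62.5) and 8 (PR 76.8).
Interpolate: 7 + (75.50 − 62.5)/(76.8 − 62.5) × (8 − 7) = 7.9

7.9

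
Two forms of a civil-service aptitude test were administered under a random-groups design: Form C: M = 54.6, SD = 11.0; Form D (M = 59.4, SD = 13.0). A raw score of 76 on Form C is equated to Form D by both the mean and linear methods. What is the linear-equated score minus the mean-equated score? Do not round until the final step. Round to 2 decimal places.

3.89

Mean-equated: 76 + (59.4 − 54.6) = 80.80
Linear-equated: (13.0/11.0)(76 − 54.6) + 59.4 = 84.691
Difference = 84.691 − 80.80 = 3.89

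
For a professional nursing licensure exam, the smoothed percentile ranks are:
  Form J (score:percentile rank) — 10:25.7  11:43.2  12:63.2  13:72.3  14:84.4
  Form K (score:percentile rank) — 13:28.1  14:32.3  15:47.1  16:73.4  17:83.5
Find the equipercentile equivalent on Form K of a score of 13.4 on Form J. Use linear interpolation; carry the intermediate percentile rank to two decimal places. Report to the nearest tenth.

16.4

PR of 13.4 on Form J: 72.3 + (13.4 − 13)/(14 − 13) × (84.4 − 72.3) = 77.14
On Form K, PR 77.14 falls between score 16 (PR 73.4) and 17 (PR 83.5).
Interpolate: 16 + (77.14 − 73.4)/(83.5 − 73.4) × (17 − 16) = 16.4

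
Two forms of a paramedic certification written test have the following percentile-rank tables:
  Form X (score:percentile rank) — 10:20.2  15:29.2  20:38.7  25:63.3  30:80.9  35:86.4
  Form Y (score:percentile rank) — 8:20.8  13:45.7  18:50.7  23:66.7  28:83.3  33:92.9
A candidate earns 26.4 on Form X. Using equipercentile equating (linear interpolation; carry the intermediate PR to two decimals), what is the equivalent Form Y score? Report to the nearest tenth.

23.5

PR of 26.4 on Form X: 63.3 + (26.4 − 25)/(30 − 25) × (80.9 − 63.3) = 68.23
On Form Y, PR 68.23 falls between score 23 (PR 66.7) and 28 (PR 83.3).
Interpolate: 23 + (68.23 − 66.7)/(83.3 − 66.7) × (28 − 23) = 23.5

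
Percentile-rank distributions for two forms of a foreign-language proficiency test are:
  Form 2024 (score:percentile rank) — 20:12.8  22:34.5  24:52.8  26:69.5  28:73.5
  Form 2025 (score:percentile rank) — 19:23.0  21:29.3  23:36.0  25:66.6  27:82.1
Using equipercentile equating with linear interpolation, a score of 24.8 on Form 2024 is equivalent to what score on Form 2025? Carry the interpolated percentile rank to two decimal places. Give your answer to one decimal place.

PR of 24.8 on Form 2024: 52.8 + (24.8 − 24)/(26 − 24) × (69.5 − 52.8) = 59.48
On Form 2025, PR 59.48 falls between score 23 (PR 36.0) and 25 (PR 66.6).
Interpolate: 23 + (59.48 − 36.0)/(66.6 − 36.0) × (25 − 23) = 24.5

24.5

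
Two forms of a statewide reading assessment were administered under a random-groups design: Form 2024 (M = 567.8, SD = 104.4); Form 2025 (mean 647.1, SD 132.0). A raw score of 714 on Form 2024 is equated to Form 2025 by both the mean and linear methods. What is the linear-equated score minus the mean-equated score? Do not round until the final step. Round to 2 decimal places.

38.65

Mean-equated: 714 + (647.1 − 567.8) = 793.30
Linear-equated: (132.0/104.4)(714 − 567.8) + 647.1 = 831.951
Difference = 831.951 − 793.30 = 38.65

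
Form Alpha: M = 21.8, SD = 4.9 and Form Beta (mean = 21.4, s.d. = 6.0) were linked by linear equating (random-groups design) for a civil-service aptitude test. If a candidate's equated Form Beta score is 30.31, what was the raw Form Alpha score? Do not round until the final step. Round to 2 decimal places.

Invert y = (SD_Y/SD_X)(x − M_X) + M_Y:
x = (SD_X/SD_Y)(y − M_Y) + M_X = (4.9/6.0)(30.31 − 21.4) + 21.8
x = 0.816667 × 8.910 + 21.8 = 29.08

29.08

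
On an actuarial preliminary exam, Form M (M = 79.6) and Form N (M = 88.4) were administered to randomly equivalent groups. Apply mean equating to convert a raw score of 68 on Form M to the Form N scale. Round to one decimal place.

Mean equating: y = x + (M_Y − M_X) = 68 + (88.4 − 79.6) = 76.8

76.8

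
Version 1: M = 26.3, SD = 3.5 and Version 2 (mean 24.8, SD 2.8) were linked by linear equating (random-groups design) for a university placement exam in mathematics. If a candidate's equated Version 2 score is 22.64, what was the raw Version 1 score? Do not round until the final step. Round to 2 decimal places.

23.60

Invert y = (SD_Y/SD_X)(x − M_X) + M_Y:
x = (SD_X/SD_Y)(y − M_Y) + M_X = (3.5/2.8)(22.64 − 24.8) + 26.3
x = 1.250000 × -2.160 + 26.3 = 23.60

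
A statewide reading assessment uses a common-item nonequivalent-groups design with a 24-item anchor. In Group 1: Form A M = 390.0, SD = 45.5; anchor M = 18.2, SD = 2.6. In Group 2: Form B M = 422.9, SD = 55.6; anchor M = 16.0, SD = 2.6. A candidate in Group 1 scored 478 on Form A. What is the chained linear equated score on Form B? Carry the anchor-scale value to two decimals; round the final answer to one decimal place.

Form A → anchor (Group 1): v = (2.6/45.5)(478 − 390.0) + 18.2 = 23.23
anchor → Form B (Group 2): y = (55.6/2.6)(23.23 − 16.0) + 422.9 = 577.5

577.5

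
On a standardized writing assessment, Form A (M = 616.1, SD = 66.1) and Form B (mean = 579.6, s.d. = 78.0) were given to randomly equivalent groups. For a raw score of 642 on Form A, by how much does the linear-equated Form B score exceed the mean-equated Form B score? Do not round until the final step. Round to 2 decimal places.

Mean-equated: 642 + (579.6 − 616.1) = 605.50
Linear-equated: (78.0/66.1)(642 − 616.1) + 579.6 = 610.163
Difference = 610.163 − 605.50 = 4.66

4.66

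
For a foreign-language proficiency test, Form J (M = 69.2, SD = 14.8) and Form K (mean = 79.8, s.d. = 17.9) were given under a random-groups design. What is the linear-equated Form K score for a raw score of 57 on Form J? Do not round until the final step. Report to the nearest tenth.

65.0

Linear equating: y = (SD_Y/SD_X)(x − M_X) + M_Y
y = (17.9/14.8)(57 − 69.2) + 79.8
y = 1.209459 × -12.2 + 79.8 = -14.7554 + 79.8 = 65.0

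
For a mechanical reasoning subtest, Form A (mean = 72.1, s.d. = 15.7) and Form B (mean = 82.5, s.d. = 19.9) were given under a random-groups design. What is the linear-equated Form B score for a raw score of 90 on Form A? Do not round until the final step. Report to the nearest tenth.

105.2

Linear equating: y = (SD_Y/SD_X)(x − M_X) + M_Y
y = (19.9/15.7)(90 − 72.1) + 82.5
y = 1.267516 × 17.9 + 82.5 = 22.6885 + 82.5 = 105.2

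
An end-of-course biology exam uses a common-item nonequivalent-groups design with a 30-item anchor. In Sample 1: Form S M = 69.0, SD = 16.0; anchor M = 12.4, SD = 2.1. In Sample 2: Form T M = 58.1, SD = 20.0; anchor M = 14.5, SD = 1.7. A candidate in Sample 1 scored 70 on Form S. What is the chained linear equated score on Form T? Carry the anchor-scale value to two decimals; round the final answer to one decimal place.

34.9

Form S → anchor (Sample 1): v = (2.1/16.0)(70 − 69.0) + 12.4 = 12.53
anchor → Form T (Sample 2): y = (20.0/1.7)(12.53 − 14.5) + 58.1 = 34.9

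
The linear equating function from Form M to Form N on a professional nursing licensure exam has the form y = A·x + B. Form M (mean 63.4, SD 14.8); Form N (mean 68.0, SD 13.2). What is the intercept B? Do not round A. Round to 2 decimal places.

11.45

A = SD_Y / SD_X = 13.2 / 14.8 = 0.891892
B = M_Y − A·M_X = 68.0 − 0.891892 × 63.4 = 11.45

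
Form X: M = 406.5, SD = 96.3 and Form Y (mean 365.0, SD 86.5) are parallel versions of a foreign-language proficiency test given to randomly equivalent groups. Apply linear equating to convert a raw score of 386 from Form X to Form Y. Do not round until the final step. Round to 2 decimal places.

Linear equating: y = (SD_Y/SD_X)(x − M_X) + M_Y
y = (86.5/96.3)(386 − 406.5) + 365.0
y = 0.898235 × -20.5 + 365.0 = -18.4138 + 365.0 = 346.59

346.59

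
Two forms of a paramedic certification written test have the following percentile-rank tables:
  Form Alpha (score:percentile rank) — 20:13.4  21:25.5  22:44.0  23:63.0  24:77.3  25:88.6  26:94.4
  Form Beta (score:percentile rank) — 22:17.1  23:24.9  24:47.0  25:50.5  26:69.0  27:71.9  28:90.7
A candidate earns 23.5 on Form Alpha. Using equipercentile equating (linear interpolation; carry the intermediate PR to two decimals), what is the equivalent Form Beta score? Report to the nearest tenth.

26.4

PR of 23.5 on Form Alpha: 63.0 + (23.5 − 23)/(24 − 23) × (77.3 − 63.0) = 70.15
On Form Beta, PR 70.15 falls between score 26 (PR 69.0) and 27 (PR 71.9).
Interpolate: 26 + (70.15 − 69.0)/(71.9 − 69.0) × (27 − 26) = 26.4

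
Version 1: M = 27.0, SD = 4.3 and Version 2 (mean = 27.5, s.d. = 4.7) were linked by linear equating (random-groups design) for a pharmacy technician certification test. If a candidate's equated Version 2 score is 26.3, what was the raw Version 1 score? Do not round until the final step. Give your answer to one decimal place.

Invert y = (SD_Y/SD_X)(x − M_X) + M_Y:
x = (SD_X/SD_Y)(y − M_Y) + M_X = (4.3/4.7)(26.3 − 27.5) + 27.0
x = 0.914894 × -1.200 + 27.0 = 25.9

25.9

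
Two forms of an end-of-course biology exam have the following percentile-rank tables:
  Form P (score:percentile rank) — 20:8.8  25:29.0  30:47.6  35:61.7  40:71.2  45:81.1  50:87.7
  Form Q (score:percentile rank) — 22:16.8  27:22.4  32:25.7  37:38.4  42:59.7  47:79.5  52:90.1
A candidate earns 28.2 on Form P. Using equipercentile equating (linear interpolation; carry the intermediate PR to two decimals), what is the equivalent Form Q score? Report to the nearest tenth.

PR of 28.2 on Form P: 29.0 + (28.2 − 25)/(30 − 25) × (47.6 − 29.0) = 40.90
On Form Q, PR 40.90 falls between score 37 (PR 38.4) and 42 (PR 59.7).
Interpolate: 37 + (40.90 − 38.4)/(59.7 − 38.4) × (42 − 37) = 37.6

37.6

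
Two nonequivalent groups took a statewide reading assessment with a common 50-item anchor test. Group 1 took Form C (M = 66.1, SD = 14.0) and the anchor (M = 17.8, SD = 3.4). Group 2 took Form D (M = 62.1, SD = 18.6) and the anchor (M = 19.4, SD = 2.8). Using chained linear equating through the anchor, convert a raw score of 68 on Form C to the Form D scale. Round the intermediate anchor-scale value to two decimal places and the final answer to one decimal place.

Form C → anchor (Group 1): v = (3.4/14.0)(68 − 66.1) + 17.8 = 18.26
anchor → Form D (Group 2): y = (18.6/2.8)(18.26 − 19.4) + 62.1 = 54.5

54.5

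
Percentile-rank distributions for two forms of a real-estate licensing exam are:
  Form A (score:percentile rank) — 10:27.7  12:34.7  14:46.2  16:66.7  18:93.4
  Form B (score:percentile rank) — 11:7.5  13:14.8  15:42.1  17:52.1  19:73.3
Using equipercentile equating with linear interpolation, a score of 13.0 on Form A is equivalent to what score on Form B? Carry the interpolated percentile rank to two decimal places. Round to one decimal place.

PR of 13.0 on Form A: 34.7 + (13.0 − 12)/(14 − 12) × (46.2 − 34.7) = 40.45
On Form B, PR 40.45 falls between score 13 (PR 14.8) and 15 (PR 42.1).
Interpolate: 13 + (40.45 − 14.8)/(42.1 − 14.8) × (15 − 13) = 14.9

14.9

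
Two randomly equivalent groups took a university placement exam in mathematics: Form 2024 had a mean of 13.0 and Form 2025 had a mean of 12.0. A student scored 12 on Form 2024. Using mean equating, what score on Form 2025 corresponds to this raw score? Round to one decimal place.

11.0

Mean equating: y = x + (M_Y − M_X) = 12 + (12.0 − 13.0) = 11.0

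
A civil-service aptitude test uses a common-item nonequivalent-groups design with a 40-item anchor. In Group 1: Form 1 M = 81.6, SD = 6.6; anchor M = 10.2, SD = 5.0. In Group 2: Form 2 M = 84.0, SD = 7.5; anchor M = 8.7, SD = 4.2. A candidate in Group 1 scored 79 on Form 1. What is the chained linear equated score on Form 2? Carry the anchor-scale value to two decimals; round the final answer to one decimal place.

83.2

Form 1 → anchor (Group 1): v = (5.0/6.6)(79 − 81.6) + 10.2 = 8.23
anchor → Form 2 (Group 2): y = (7.5/4.2)(8.23 − 8.7) + 84.0 = 83.2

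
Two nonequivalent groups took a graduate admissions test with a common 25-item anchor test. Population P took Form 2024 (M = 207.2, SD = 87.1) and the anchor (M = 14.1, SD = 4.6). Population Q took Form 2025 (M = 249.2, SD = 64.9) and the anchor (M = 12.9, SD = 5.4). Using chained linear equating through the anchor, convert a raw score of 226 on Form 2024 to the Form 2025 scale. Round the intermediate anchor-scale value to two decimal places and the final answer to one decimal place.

Form 2024 → anchor (Population P): v = (4.6/87.1)(226 − 207.2) + 14.1 = 15.09
anchor → Form 2025 (Population Q): y = (64.9/5.4)(15.09 − 12.9) + 249.2 = 275.5

275.5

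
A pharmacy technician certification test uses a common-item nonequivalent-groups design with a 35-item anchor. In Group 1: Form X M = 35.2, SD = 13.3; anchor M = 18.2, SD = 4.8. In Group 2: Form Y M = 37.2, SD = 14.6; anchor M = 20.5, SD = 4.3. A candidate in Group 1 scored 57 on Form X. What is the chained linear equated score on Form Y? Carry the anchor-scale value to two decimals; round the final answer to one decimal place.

Form X → anchor (Group 1): v = (4.8/13.3)(57 − 35.2) + 18.2 = 26.07
anchor → Form Y (Group 2): y = (14.6/4.3)(26.07 − 20.5) + 37.2 = 56.1

56.1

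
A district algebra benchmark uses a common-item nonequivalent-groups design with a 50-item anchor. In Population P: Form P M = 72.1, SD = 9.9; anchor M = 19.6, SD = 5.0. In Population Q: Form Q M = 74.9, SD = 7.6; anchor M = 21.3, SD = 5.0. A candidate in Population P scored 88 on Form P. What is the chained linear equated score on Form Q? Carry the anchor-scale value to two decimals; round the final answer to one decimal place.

Form P → anchor (Population P): v = (5.0/9.9)(88 − 72.1) + 19.6 = 27.63
anchor → Form Q (Population Q): y = (7.6/5.0)(27.63 − 21.3) + 74.9 = 84.5

84.5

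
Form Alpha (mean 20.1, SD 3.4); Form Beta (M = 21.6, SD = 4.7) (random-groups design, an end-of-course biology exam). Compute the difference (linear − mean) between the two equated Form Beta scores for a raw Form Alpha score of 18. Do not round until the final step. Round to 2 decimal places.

-0.80

Mean-equated: 18 + (21.6 − 20.1) = 19.50
Linear-equated: (4.7/3.4)(18 − 20.1) + 21.6 = 18.697
Difference = 18.697 − 19.50 = -0.80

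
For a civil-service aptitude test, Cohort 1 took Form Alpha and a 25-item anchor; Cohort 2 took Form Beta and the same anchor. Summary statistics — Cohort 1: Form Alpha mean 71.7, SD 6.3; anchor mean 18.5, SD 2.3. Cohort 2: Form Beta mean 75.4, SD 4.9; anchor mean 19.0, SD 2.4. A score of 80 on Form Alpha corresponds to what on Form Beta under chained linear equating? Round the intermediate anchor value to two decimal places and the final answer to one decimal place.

Form Alpha → anchor (Cohort 1): v = (2.3/6.3)(80 − 71.7) + 18.5 = 21.53
anchor → Form Beta (Cohort 2): y = (4.9/2.4)(21.53 − 19.0) + 75.4 = 80.6

80.6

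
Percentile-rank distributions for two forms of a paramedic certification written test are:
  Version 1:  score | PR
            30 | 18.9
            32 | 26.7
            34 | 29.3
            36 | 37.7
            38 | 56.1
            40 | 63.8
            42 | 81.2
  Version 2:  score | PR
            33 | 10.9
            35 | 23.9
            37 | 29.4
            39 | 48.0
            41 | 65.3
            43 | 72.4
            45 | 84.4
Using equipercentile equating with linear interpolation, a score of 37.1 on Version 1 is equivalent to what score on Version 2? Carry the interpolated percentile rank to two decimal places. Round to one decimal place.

PR of 37.1 on Version 1: 37.7 + (37.1 − 36)/(38 − 36) × (56.1 − 37.7) = 47.82
On Version 2, PR 47.82 falls between score 37 (PR 29.4) and 39 (PR 48.0).
Interpolate: 37 + (47.82 − 29.4)/(48.0 − 29.4) × (39 − 37) = 39.0

39.0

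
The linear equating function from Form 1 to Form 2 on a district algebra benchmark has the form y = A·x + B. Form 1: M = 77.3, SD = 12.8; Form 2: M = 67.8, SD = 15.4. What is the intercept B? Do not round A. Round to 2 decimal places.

A = SD_Y / SD_X = 15.4 / 12.8 = 1.203125
B = M_Y − A·M_X = 67.8 − 1.203125 × 77.3 = -25.20

-25.20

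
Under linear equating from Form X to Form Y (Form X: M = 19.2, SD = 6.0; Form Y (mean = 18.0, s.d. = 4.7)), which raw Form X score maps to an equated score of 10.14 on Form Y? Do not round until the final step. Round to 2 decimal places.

9.17

Invert y = (SD_Y/SD_X)(x − M_X) + M_Y:
x = (SD_X/SD_Y)(y − M_Y) + M_X = (6.0/4.7)(10.14 − 18.0) + 19.2
x = 1.276596 × -7.860 + 19.2 = 9.17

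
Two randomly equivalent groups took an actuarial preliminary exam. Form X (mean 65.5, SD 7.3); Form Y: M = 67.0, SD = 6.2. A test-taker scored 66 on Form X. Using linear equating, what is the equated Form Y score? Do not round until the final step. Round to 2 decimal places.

67.42

Linear equating: y = (SD_Y/SD_X)(x − M_X) + M_Y
y = (6.2/7.3)(66 − 65.5) + 67.0
y = 0.849315 × 0.5 + 67.0 = 0.4247 + 67.0 = 67.42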